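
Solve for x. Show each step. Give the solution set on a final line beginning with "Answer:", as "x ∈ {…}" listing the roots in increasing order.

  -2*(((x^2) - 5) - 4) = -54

Step 1. [-2*(((x^2) - 5) - 4) = -54] LHS = -2·(…); ÷-2 both sides ⇒ div: ((x^2) - 5) - 4 = 27.
Step 2. [((x^2) - 5) - 4 = 27] the outer -4 inverts by adding 4 ⇒ sub: (x^2) - 5 = 31.
Step 3. [(x^2) - 5 = 31] -5 is outermost — add 5 both sides ⇒ sub: x^2 = 36.
Step 4. [x^2 = 36] 36 ≥ 0, LHS is (·)² — take ±√, so sqrt: x = 6 or -6.

Answer: x ∈ {-6, 6}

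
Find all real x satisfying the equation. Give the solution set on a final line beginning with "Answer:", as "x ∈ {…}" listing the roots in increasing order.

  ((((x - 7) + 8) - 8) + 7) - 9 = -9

Step 1. [((((x - 7) + 8) - 8) + 7) - 9 = -9] peel the -9: add 9 from each side, so sub: (((x - 7) + 8) - 8) + 7 = 0.
Step 2. [(((x - 7) + 8) - 8) + 7 = 0] peel the +7: subtract 7 from each side ⇒ sub: ((x - 7) + 8) - 8 = -7.
Step 3. [((x - 7) + 8) - 8 = -7] peel the -8: add 8 from each side ⇒ sub: (x - 7) + 8 = 1.
Step 4. [(x - 7) + 8 = 1] +8 is outermost — subtract 8 both sides, so sub: x - 7 = -7.
Step 5. [x - 7 = -7] add 7: x sits inside (… - 7). So sub: x = 0.

Answer: x ∈ {0}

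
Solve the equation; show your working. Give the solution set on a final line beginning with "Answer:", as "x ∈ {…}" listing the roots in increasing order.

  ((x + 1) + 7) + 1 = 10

Step 1. [((x + 1) + 7) + 1 = 10] subtract 1: x sits inside (… + 1) ⇒ sub: (x + 1) + 7 = 9.
Step 2. [(x + 1) + 7 = 9] 7 comes off first (subtract 7) ⇒ sub: x + 1 = 2.
Step 3. [x + 1 = 2] subtract 1: x sits inside (… + 1). So sub: x = 1.

Answer: x ∈ {1}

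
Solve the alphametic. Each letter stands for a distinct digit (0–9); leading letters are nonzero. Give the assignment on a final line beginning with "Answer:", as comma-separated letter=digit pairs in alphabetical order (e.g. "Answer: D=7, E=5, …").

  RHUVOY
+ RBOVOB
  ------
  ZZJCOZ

Step 1. [col 1: Y + B ≡ Z (mod 10)] column 1 (Y + B ≡ Z (mod 10), carry-in 0) doesn't pin B yet; pick B=8 and continue, so B=8.
Step 2. [col 1: Y + B ≡ Z (mod 10)] Z=5 is one option consistent with column 1 (Y + B ≡ Z (mod 10), carry-in 0) — take it. So Z=5.
Step 3. [col 1: Y + B ≡ Z (mod 10)] in column 1 we have Y+B≡Z with carry-in 0; given B=8, Z=5 and digits 5,8 already taken and all letters distinct, that pins Y to 7, so Y=7.
Step 4. [col 2: O + O ≡ O (mod 10)] column 2 reads O+O+carry(1)=O with nothing yet; with digits 5,7,8 already taken and all letters distinct, the only value for O is 9. So O=9.
Step 5. [col 3: V + V ≡ C (mod 10)] C=1 is one option consistent with column 3 (V + V ≡ C (mod 10), carry-in 1) — take it. So C=1.
Step 6. [col 3: V + V ≡ C (mod 10)] column 3: given C=1, carry-in 1, and digits 1,5,7,8,9 already taken and all letters distinct, V+V≡C (mod 10) forces V=0, so V=0.
Step 7. [col 4: U + O ≡ J (mod 10)] no forcing yet in column 4 (carry-in 0); J=3 is free and consistent — try it. So J=3.
Step 8. [col 4: U + O ≡ J (mod 10)] column 4 reads U+O+carry(0)=J with O=9, J=3; with digits 0,1,3,5,7,8,9 already taken and all letters distinct, the only value for U is 4, so U=4.
Step 9. [col 5: H + B ≡ Z (mod 10)] from column 5 (B=8, Z=5, carry-in 1, digits 0,1,3,4,5,7,8,9 already taken and all letters distinct): H must equal 6, so H=6.
Step 10. [col 6: R + R ≡ Z (mod 10)] from column 6 (Z=5, carry-in 1, digits 0,1,3,4,5,6,7,8,9 already taken and all letters distinct): R must equal 2 ⇒ R=2.

Answer: B=8, C=1, H=6, J=3, O=9, R=2, U=4, V=0, Y=7, Z=5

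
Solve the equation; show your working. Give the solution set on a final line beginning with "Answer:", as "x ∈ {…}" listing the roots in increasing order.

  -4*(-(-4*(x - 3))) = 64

Step 1. [-4*(-(-4*(x - 3))) = 64] -4·(inner) — divide through by -4. So div: -(-4*(x - 3)) = -16.
Step 2. [-(-4*(x - 3)) = -16] LHS negated; negate both sides. So neg: -4*(x - 3) = 16.
Step 3. [-4*(x - 3) = 16] leading coefficient -4: divide by -4. So div: x - 3 = -4.
Step 4. [x - 3 = -4] peel the -3: add 3 from each side, so sub: x = -1.

Answer: x ∈ {-1}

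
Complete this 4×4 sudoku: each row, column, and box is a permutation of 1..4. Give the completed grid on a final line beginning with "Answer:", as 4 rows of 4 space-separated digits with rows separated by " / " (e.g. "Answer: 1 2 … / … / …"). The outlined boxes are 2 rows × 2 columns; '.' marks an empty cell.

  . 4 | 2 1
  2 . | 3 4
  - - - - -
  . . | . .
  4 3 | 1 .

Step 1. [r3c2∈{1,2}] r3c2 is the only open cell in col 2 admitting 2 ⇒ r3c2=2.
Step 2. [r3c4∈{3}] nothing but 3 survives at r3c4 ⇒ r3c4=3.
Step 3. [r3c1∈{1}] r3c1 is down to just 1, so r3c1=1.
Step 4. [r2c2∈{1}] r2c2 has the single candidate 1. So r2c2=1.
Step 5. [r4c4∈{2}] r4c4 is down to just 2, so r4c4=2.
Step 6. [r1c1∈{3}] only 3 remains possible at r1c1 ⇒ r1c1=3.
Step 7. [r3c3∈{4}] nothing but 4 survives at r3c3 ⇒ r3c3=4.

Answer: 3 4 2 1 / 2 1 3 4 / 1 2 4 3 / 4 3 1 2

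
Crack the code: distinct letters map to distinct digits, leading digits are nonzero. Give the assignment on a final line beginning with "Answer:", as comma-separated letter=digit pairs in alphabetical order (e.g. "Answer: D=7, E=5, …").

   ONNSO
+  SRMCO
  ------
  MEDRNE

Step 1. [col 1: O + O ≡ E (mod 10)] several values work for E in column 1 (O + O ≡ E (mod 10), carry-in 0); try E=0, so E=0.
Step 2. [col 1: O + O ≡ E (mod 10)] column 1 reads O+O+carry(0)=E with E=0; with digits 0 already taken and all letters distinct, the only value for O is 5. So O=5.
Step 3. [M] M is the leading digit of a 6-digit sum of two 5-digit numbers; the final carry is exactly 1. So M=1.
Step 4. [col 2: S + C ≡ N (mod 10)] no forcing yet in column 2 (carry-in 1); S=4 is free and consistent — try it, so S=4.
Step 5. [col 2: S + C ≡ N (mod 10)] N=8 is one option consistent with column 2 (S + C ≡ N (mod 10), carry-in 1) — take it, so N=8.
Step 6. [col 2: S + C ≡ N (mod 10)] in column 2 we have S+C≡N with carry-in 1; given S=4, N=8 and digits 0,1,4,5,8 already taken and all letters distinct, that pins C to 3. So C=3.
Step 7. [col 3: N + M ≡ R (mod 10)] column 3: given N=8, M=1, carry-in 0, and digits 0,1,3,4,5,8 already taken and all letters distinct, N+M≡R (mod 10) forces R=9, so R=9.
Step 8. [col 4: N + R ≡ D (mod 10)] in column 4 we have N+R≡D with carry-in 0; given N=8, R=9 and digits 0,1,3,4,5,8,9 already taken and all letters distinct, that pins D to 7, so D=7.

Answer: C=3, D=7, E=0, M=1, N=8, O=5, R=9, S=4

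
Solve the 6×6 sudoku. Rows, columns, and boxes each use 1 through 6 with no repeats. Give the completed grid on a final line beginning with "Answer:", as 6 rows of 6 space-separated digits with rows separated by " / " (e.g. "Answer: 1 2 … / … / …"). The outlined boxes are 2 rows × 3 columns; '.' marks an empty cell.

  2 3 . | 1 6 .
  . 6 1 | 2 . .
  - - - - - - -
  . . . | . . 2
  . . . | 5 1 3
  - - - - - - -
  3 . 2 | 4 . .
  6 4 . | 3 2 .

Step 1. [r5c5∈{5}] r5c5 has the single candidate 5. So r5c5=5.
Step 2. [r4c1∈{4}] only 4 remains possible at r4c1. So r4c1=4.
Step 3. [r3c2∈{1,5}] in col 2, 5 fits only at r3c2 ⇒ r3c2=5.
Step 4. [r2c1∈{5}] r2c1 has the single candidate 5 ⇒ r2c1=5.
Step 5. [r2c6∈{4}] r2c6 has the single candidate 4, so r2c6=4.
Step 6. [r5c2∈{1}] r5c2 is down to just 1 ⇒ r5c2=1.
Step 7. [r3c4∈{6}] r3c4's peers cover all but 6. So r3c4=6.
Step 8. [r5c6∈{6}] nothing but 6 survives at r5c6 ⇒ r5c6=6.
Step 9. [r2c5∈{3}] nothing but 3 survives at r2c5. So r2c5=3.
Step 10. [r1c3∈{4}] r1c3's peers cover all but 4. So r1c3=4.
Step 11. [r4c3∈{6}] nothing but 6 survives at r4c3. So r4c3=6.
Step 12. [r4c2∈{2}] nothing but 2 survives at r4c2. So r4c2=2.
Step 13. [r6c3∈{5}] r6c3 has the single candidate 5 ⇒ r6c3=5.
Step 14. [r1c6∈{5}] only 5 remains possible at r1c6, so r1c6=5.
Step 15. [r3c5∈{4}] only 4 remains possible at r3c5, so r3c5=4.
Step 16. [r3c1∈{1}] r3c1 is down to just 1. So r3c1=1.
Step 17. [r3c3∈{3}] r3c3 has the single candidate 3. So r3c3=3.
Step 18. [r6c6∈{1}] r6c6 has the single candidate 1, so r6c6=1.

Answer: 2 3 4 1 6 5 / 5 6 1 2 3 4 / 1 5 3 6 4 2 / 4 2 6 5 1 3 / 3 1 2 4 5 6 / 6 4 5 3 2 1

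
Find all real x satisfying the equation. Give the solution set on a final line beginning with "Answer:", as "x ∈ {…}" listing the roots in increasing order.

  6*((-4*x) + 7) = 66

Step 1. [6*((-4*x) + 7) = 66] divide by the outer 6. So div: (-4*x) + 7 = 11.
Step 2. [(-4*x) + 7 = 11] the outer +7 inverts by subtracting 7, so sub: -4*x = 4.
Step 3. [-4*x = 4] divide by the outer -4. So div: x = -1.

Answer: x ∈ {-1}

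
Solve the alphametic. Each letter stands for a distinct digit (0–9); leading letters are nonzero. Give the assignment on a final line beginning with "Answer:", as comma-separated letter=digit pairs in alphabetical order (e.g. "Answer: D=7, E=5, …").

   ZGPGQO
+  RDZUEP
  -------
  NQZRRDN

Step 1. [col 1: O + P ≡ N (mod 10)] column 1 (O + P ≡ N (mod 10), carry-in 0) doesn't pin P yet; pick P=5 and continue. So P=5.
Step 2. [col 1: O + P ≡ N (mod 10)] no forcing yet in column 1 (carry-in 0); N=1 is free and consistent — try it. So N=1.
Step 3. [col 1: O + P ≡ N (mod 10)] column 1 reads O+P+carry(0)=N with P=5, N=1; with digits 1,5 already taken and all letters distinct, the only value for O is 6. So O=6.
Step 4. [col 2: Q + E ≡ D (mod 10)] E=8 is one option consistent with column 2 (Q + E ≡ D (mod 10), carry-in 1) — take it. So E=8.
Step 5. [col 2: Q + E ≡ D (mod 10)] column 2 (Q + E ≡ D (mod 10), carry-in 1) doesn't pin D yet; pick D=9 and continue. So D=9.
Step 6. [col 2: Q + E ≡ D (mod 10)] from column 2 (E=8, D=9, carry-in 1, digits 1,5,6,8,9 already taken and all letters distinct): Q must equal 0. So Q=0.
Step 7. [col 3: G + U ≡ R (mod 10)] column 3: given nothing yet, carry-in 0, and digits 0,1,5,6,8,9 already taken and all letters distinct, G+U≡R (mod 10) forces R=7, so R=7.
Step 8. [col 3: G + U ≡ R (mod 10)] several values work for U in column 3 (G + U ≡ R (mod 10), carry-in 0); try U=4, so U=4.
Step 9. [col 3: G + U ≡ R (mod 10)] column 3 reads G+U+carry(0)=R with U=4, R=7; with digits 0,1,4,5,6,7,8,9 already taken and all letters distinct, the only value for G is 3 ⇒ G=3.
Step 10. [col 4: P + Z ≡ R (mod 10)] column 4 reads P+Z+carry(0)=R with P=5, R=7; with digits 0,1,3,4,5,6,7,8,9 already taken and all letters distinct, the only value for Z is 2. So Z=2.

Answer: D=9, E=8, G=3, N=1, O=6, P=5, Q=0, R=7, U=4, Z=2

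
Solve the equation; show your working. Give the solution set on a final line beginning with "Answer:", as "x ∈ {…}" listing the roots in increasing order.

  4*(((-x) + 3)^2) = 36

Step 1. [4*(((-x) + 3)^2) = 36] 4·(inner) — divide through by 4. So div: ((-x) + 3)^2 = 9.
Step 2. [((-x) + 3)^2 = 9] √ both sides: 9 ≥ 0 gives two branches, so sqrt: (-x) + 3 = 3 or -3.
Step 3. [(-x) + 3 = 3 or -3] +3 is outermost — subtract 3 both sides. So sub: -x = 0 or -6.
Step 4. [-x = 0 or -6] flip signs both sides, so neg: x = 0 or 6.

Answer: x ∈ {0, 6}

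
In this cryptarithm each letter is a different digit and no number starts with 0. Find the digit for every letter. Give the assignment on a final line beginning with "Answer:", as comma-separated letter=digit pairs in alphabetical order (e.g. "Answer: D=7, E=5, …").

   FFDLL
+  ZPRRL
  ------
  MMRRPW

Step 1. [M] M is the leading digit of a 6-digit sum of two 5-digit numbers; the final carry is exactly 1 ⇒ M=1.
Step 2. [col 1: L + L ≡ W (mod 10)] no forcing yet in column 1 (carry-in 0); W=0 is free and consistent — try it. So W=0.
Step 3. [col 1: L + L ≡ W (mod 10)] column 1: given W=0, carry-in 0, and digits 0,1 already taken and all letters distinct, L+L≡W (mod 10) forces L=5. So L=5.
Step 4. [col 2: L + R ≡ P (mod 10)] no forcing yet in column 2 (carry-in 1); P=2 is free and consistent — try it ⇒ P=2.
Step 5. [col 2: L + R ≡ P (mod 10)] from column 2 (L=5, P=2, carry-in 1, digits 0,1,2,5 already taken and all letters distinct): R must equal 6, so R=6.
Step 6. [col 3: D + R ≡ R (mod 10)] from column 3 (R=6, carry-in 1, digits 0,1,2,5,6 already taken and all letters distinct): D must equal 9. So D=9.
Step 7. [col 4: F + P ≡ R (mod 10)] in column 4 we have F+P≡R with carry-in 1; given P=2, R=6 and digits 0,1,2,5,6,9 already taken and all letters distinct, that pins F to 3 ⇒ F=3.
Step 8. [col 5: F + Z ≡ M (mod 10)] in column 5 we have F+Z≡M with carry-in 0; given F=3, M=1 and digits 0,1,2,3,5,6,9 already taken and all letters distinct, that pins Z to 8, so Z=8.

Answer: D=9, F=3, L=5, M=1, P=2, R=6, W=0, Z=8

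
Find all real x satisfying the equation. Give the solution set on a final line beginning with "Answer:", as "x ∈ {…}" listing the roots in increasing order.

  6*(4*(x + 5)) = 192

Step 1. [6*(4*(x + 5)) = 192] leading coefficient 6: divide by 6, so div: 4*(x + 5) = 32.
Step 2. [4*(x + 5) = 32] divide by the outer 4, so div: x + 5 = 8.
Step 3. [x + 5 = 8] 5 comes off first (subtract 5). So sub: x = 3.

Answer: x ∈ {3}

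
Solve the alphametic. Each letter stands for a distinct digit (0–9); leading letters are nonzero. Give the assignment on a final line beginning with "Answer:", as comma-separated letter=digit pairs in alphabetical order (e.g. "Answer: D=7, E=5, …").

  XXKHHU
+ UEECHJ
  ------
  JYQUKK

Step 1. [col 1: U + J ≡ K (mod 10)] J=4 is one option consistent with column 1 (U + J ≡ K (mod 10), carry-in 0) — take it, so J=4.
Step 2. [col 1: U + J ≡ K (mod 10)] several values work for U in column 1 (U + J ≡ K (mod 10), carry-in 0); try U=2 ⇒ U=2.
Step 3. [col 1: U + J ≡ K (mod 10)] column 1 reads U+J+carry(0)=K with U=2, J=4; with digits 2,4 already taken and all letters distinct, the only value for K is 6. So K=6.
Step 4. [col 2: H + H ≡ K (mod 10)] column 2 (H + H ≡ K (mod 10), carry-in 0) doesn't pin H yet; pick H=3 and continue. So H=3.
Step 5. [col 3: H + C ≡ U (mod 10)] column 3 reads H+C+carry(0)=U with H=3, U=2; with digits 2,3,4,6 already taken and all letters distinct, the only value for C is 9. So C=9.
Step 6. [col 4: K + E ≡ Q (mod 10)] column 4 (K + E ≡ Q (mod 10), carry-in 1) doesn't pin E yet; pick E=8 and continue ⇒ E=8.
Step 7. [col 4: K + E ≡ Q (mod 10)] from column 4 (K=6, E=8, carry-in 1, digits 2,3,4,6,8,9 already taken and all letters distinct): Q must equal 5. So Q=5.
Step 8. [col 5: X + E ≡ Y (mod 10)] column 5 reads X+E+carry(1)=Y with E=8; with digits 2,3,4,5,6,8,9 already taken and all letters distinct, the only value for Y is 0, so Y=0.
Step 9. [col 5: X + E ≡ Y (mod 10)] column 5: given E=8, Y=0, carry-in 1, and digits 0,2,3,4,5,6,8,9 already taken and all letters distinct, X+E≡Y (mod 10) forces X=1, so X=1.

Answer: C=9, E=8, H=3, J=4, K=6, Q=5, U=2, X=1, Y=0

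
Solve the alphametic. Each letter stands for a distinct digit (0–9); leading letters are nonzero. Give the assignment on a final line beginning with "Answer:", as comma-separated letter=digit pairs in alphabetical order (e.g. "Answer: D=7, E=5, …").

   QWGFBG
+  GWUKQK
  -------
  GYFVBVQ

Step 1. [col 1: G + K ≡ Q (mod 10)] column 1 (G + K ≡ Q (mod 10), carry-in 0) doesn't pin Q yet; pick Q=9 and continue ⇒ Q=9.
Step 2. [col 1: G + K ≡ Q (mod 10)] several values work for G in column 1 (G + K ≡ Q (mod 10), carry-in 0); try G=1, so G=1.
Step 3. [col 1: G + K ≡ Q (mod 10)] column 1 reads G+K+carry(0)=Q with G=1, Q=9; with digits 1,9 already taken and all letters distinct, the only value for K is 8 ⇒ K=8.
Step 4. [col 2: B + Q ≡ V (mod 10)] several values work for V in column 2 (B + Q ≡ V (mod 10), carry-in 0); try V=4, so V=4.
Step 5. [col 2: B + Q ≡ V (mod 10)] in column 2 we have B+Q≡V with carry-in 0; given Q=9, V=4 and digits 1,4,8,9 already taken and all letters distinct, that pins B to 5, so B=5.
Step 6. [col 3: F + K ≡ B (mod 10)] from column 3 (K=8, B=5, carry-in 1, digits 1,4,5,8,9 already taken and all letters distinct): F must equal 6, so F=6.
Step 7. [col 4: G + U ≡ V (mod 10)] column 4: given G=1, V=4, carry-in 1, and digits 1,4,5,6,8,9 already taken and all letters distinct, G+U≡V (mod 10) forces U=2, so U=2.
Step 8. [col 5: W + W ≡ F (mod 10)] from column 5 (F=6, carry-in 0, digits 1,2,4,5,6,8,9 already taken and all letters distinct): W must equal 3 ⇒ W=3.
Step 9. [col 6: Q + G ≡ Y (mod 10)] column 6 reads Q+G+carry(0)=Y with Q=9, G=1; with digits 1,2,3,4,5,6,8,9 already taken and all letters distinct, the only value for Y is 0. So Y=0.

Answer: B=5, F=6, G=1, K=8, Q=9, U=2, V=4, W=3, Y=0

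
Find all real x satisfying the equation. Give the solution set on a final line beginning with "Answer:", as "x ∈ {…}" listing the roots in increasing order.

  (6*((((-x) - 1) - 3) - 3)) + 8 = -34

Step 1. [(6*((((-x) - 1) - 3) - 3)) + 8 = -34] +8 is outermost — subtract 8 both sides. So sub: 6*((((-x) - 1) - 3) - 3) = -42.
Step 2. [6*((((-x) - 1) - 3) - 3) = -42] LHS = 6·(…); ÷6 both sides. So div: (((-x) - 1) - 3) - 3 = -7.
Step 3. [(((-x) - 1) - 3) - 3 = -7] the outer -3 inverts by adding 3. So sub: ((-x) - 1) - 3 = -4.
Step 4. [((-x) - 1) - 3 = -4] -3 is outermost — add 3 both sides. So sub: (-x) - 1 = -1.
Step 5. [(-x) - 1 = -1] -1 is outermost — add 1 both sides ⇒ sub: -x = 0.
Step 6. [-x = 0] leading − — multiply by −1 ⇒ neg: x = 0.

Answer: x ∈ {0}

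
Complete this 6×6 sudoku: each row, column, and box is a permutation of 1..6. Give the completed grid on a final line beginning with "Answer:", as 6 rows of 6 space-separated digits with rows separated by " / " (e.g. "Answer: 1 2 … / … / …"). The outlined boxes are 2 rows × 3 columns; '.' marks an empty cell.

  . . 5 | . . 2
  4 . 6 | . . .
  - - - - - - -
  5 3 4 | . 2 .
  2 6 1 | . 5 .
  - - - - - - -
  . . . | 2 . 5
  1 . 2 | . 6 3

Step 1. [r2c6∈{1}] r2c6 is down to just 1. So r2c6=1.
Step 2. [r6c4∈{4}] r6c4's peers cover all but 4. So r6c4=4.
Step 3. [r1c1∈{3}] r1c1 is down to just 3. So r1c1=3.
Step 4. [r4c4∈{3}] nothing but 3 survives at r4c4 ⇒ r4c4=3.
Step 5. [r1c4∈{6}] only 6 remains possible at r1c4 ⇒ r1c4=6.
Step 6. [r2c4∈{5}] only 5 remains possible at r2c4. So r2c4=5.
Step 7. [r5c2∈{4}] r5c2 is down to just 4, so r5c2=4.
Step 8. [r1c2∈{1}] r1c2 is down to just 1, so r1c2=1.
Step 9. [r1c5∈{4}] r1c5 is down to just 4 ⇒ r1c5=4.
Step 10. [r4c6∈{4}] nothing but 4 survives at r4c6. So r4c6=4.
Step 11. [r2c2∈{2}] r2c2 has the single candidate 2 ⇒ r2c2=2.
Step 12. [r5c3∈{3}] nothing but 3 survives at r5c3. So r5c3=3.
Step 13. [r5c1∈{6}] r5c1's peers cover all but 6 ⇒ r5c1=6.
Step 14. [r2c5∈{3}] r2c5 has the single candidate 3, so r2c5=3.
Step 15. [r5c5∈{1}] nothing but 1 survives at r5c5. So r5c5=1.
Step 16. [r6c2∈{5}] r6c2 has the single candidate 5 ⇒ r6c2=5.
Step 17. [r3c6∈{6}] r3c6's peers cover all but 6, so r3c6=6.
Step 18. [r3c4∈{1}] r3c4 is down to just 1 ⇒ r3c4=1.

Answer: 3 1 5 6 4 2 / 4 2 6 5 3 1 / 5 3 4 1 2 6 / 2 6 1 3 5 4 / 6 4 3 2 1 5 / 1 5 2 4 6 3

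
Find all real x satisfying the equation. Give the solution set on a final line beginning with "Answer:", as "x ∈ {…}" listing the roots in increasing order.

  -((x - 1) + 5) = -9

Step 1. [-((x - 1) + 5) = -9] leading − — multiply by −1. So neg: (x - 1) + 5 = 9.
Step 2. [(x - 1) + 5 = 9] subtract 5: x sits inside (… + 5). So sub: x - 1 = 4.
Step 3. [x - 1 = 4] add 1: x sits inside (… - 1) ⇒ sub: x = 5.

Answer: x ∈ {5}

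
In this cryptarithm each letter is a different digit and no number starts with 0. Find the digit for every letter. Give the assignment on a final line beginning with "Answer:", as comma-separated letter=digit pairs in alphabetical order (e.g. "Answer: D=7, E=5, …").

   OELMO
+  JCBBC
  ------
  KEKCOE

Step 1. [col 1: O + C ≡ E (mod 10)] several values work for E in column 1 (O + C ≡ E (mod 10), carry-in 0); try E=4. So E=4.
Step 2. [col 1: O + C ≡ E (mod 10)] several values work for O in column 1 (O + C ≡ E (mod 10), carry-in 0); try O=8. So O=8.
Step 3. [col 1: O + C ≡ E (mod 10)] column 1 reads O+C+carry(0)=E with O=8, E=4; with digits 4,8 already taken and all letters distinct, the only value for C is 6. So C=6.
Step 4. [col 2: M + B ≡ O (mod 10)] M=0 is one option consistent with column 2 (M + B ≡ O (mod 10), carry-in 1) — take it ⇒ M=0.
Step 5. [K] K is the leading digit of a 6-digit sum of two 5-digit numbers; the final carry is exactly 1 ⇒ K=1.
Step 6. [col 2: M + B ≡ O (mod 10)] column 2: given M=0, O=8, carry-in 1, and digits 0,1,4,6,8 already taken and all letters distinct, M+B≡O (mod 10) forces B=7, so B=7.
Step 7. [col 3: L + B ≡ C (mod 10)] from column 3 (B=7, C=6, carry-in 0, digits 0,1,4,6,7,8 already taken and all letters distinct): L must equal 9, so L=9.
Step 8. [col 5: O + J ≡ E (mod 10)] in column 5 we have O+J≡E with carry-in 1; given O=8, E=4 and digits 0,1,4,6,7,8,9 already taken and all letters distinct, that pins J to 5, so J=5.

Answer: B=7, C=6, E=4, J=5, K=1, L=9, M=0, O=8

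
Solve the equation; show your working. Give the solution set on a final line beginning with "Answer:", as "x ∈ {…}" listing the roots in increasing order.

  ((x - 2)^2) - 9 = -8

Step 1. [((x - 2)^2) - 9 = -8] add 9: x sits inside (… - 9) ⇒ sub: (x - 2)^2 = 1.
Step 2. [(x - 2)^2 = 1] 1 ≥ 0, LHS is (·)² — take ±√ ⇒ sqrt: x - 2 = 1 or -1.
Step 3. [x - 2 = 1 or -1] peel the -2: add 2 from each side ⇒ sub: x = 3 or 1.

Answer: x ∈ {1, 3}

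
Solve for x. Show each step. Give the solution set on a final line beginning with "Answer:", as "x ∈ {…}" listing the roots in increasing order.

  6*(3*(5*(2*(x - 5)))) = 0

Step 1. [6*(3*(5*(2*(x - 5)))) = 0] 6 out front; divide by 6, so div: 3*(5*(2*(x - 5))) = 0.
Step 2. [3*(5*(2*(x - 5))) = 0] divide by the outer 3. So div: 5*(2*(x - 5)) = 0.
Step 3. [5*(2*(x - 5)) = 0] leading coefficient 5: divide by 5, so div: 2*(x - 5) = 0.
Step 4. [2*(x - 5) = 0] LHS = 2·(…); ÷2 both sides. So div: x - 5 = 0.
Step 5. [x - 5 = 0] the outer -5 inverts by adding 5. So sub: x = 5.

Answer: x ∈ {5}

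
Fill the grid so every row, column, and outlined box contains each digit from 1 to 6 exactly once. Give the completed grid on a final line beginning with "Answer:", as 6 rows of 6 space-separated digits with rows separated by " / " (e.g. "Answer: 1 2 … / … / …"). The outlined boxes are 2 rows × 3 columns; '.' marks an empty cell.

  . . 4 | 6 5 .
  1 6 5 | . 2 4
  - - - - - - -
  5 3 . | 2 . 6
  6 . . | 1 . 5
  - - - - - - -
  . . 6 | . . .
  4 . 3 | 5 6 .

Step 1. [r5c5∈{1,3,4}] col 5 places 1 nowhere but r5c5, so r5c5=1.
Step 2. [r5c1∈{2}] r5c1 is down to just 2, so r5c1=2.
Step 3. [r4c2∈{2,4}] r4c2 is the only open cell in col 2 admitting 4. So r4c2=4.
Step 4. [r2c4∈{3}] r2c4's peers cover all but 3. So r2c4=3.
Step 5. [r3c5∈{4}] r3c5's peers cover all but 4. So r3c5=4.
Step 6. [r6c6∈{2}] r6c6's peers cover all but 2. So r6c6=2.
Step 7. [r1c6∈{1}] r1c6's peers cover all but 1 ⇒ r1c6=1.
Step 8. [r5c6∈{3}] r5c6 is down to just 3 ⇒ r5c6=3.
Step 9. [r5c4∈{4}] r5c4's peers cover all but 4 ⇒ r5c4=4.
Step 10. [r3c3∈{1}] r3c3 has the single candidate 1 ⇒ r3c3=1.
Step 11. [r4c5∈{3}] nothing but 3 survives at r4c5, so r4c5=3.
Step 12. [r1c1∈{3}] r1c1 has the single candidate 3. So r1c1=3.
Step 13. [r6c2∈{1}] r6c2 has the single candidate 1. So r6c2=1.
Step 14. [r4c3∈{2}] r4c3's peers cover all but 2, so r4c3=2.
Step 15. [r5c2∈{5}] r5c2's peers cover all but 5. So r5c2=5.
Step 16. [r1c2∈{2}] nothing but 2 survives at r1c2 ⇒ r1c2=2.

Answer: 3 2 4 6 5 1 / 1 6 5 3 2 4 / 5 3 1 2 4 6 / 6 4 2 1 3 5 / 2 5 6 4 1 3 / 4 1 3 5 6 2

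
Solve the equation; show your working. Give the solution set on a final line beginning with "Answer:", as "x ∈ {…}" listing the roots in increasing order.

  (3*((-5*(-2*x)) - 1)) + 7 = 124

Step 1. [(3*((-5*(-2*x)) - 1)) + 7 = 124] peel the +7: subtract 7 from each side ⇒ sub: 3*((-5*(-2*x)) - 1) = 117.
Step 2. [3*((-5*(-2*x)) - 1) = 117] LHS = 3·(…); ÷3 both sides, so div: (-5*(-2*x)) - 1 = 39.
Step 3. [(-5*(-2*x)) - 1 = 39] 1 comes off first (add 1), so sub: -5*(-2*x) = 40.
Step 4. [-5*(-2*x) = 40] divide by the outer -5 ⇒ div: -2*x = -8.
Step 5. [-2*x = -8] divide by the outer -2 ⇒ div: x = 4.

Answer: x ∈ {4}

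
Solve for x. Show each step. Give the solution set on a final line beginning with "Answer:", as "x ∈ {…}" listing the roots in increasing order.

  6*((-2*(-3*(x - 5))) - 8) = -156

Step 1. [6*((-2*(-3*(x - 5))) - 8) = -156] divide by the outer 6 ⇒ div: (-2*(-3*(x - 5))) - 8 = -26.
Step 2. [(-2*(-3*(x - 5))) - 8 = -26] peel the -8: add 8 from each side ⇒ sub: -2*(-3*(x - 5)) = -18.
Step 3. [-2*(-3*(x - 5)) = -18] -2 out front; divide by -2 ⇒ div: -3*(x - 5) = 9.
Step 4. [-3*(x - 5) = 9] -3 out front; divide by -3. So div: x - 5 = -3.
Step 5. [x - 5 = -3] 5 comes off first (add 5), so sub: x = 2.

Answer: x ∈ {2}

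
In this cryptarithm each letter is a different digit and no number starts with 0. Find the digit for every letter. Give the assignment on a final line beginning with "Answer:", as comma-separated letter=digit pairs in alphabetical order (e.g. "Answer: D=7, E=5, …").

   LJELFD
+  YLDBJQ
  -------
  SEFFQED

Step 1. [S] S is the leading digit of a 7-digit sum of two 6-digit numbers; the final carry is exactly 1. So S=1.
Step 2. [col 1: D + Q ≡ D (mod 10)] in column 1 we have D+Q≡D with carry-in 0; given nothing yet and digits 1 already taken and all letters distinct, that pins Q to 0. So Q=0.
Step 3. [col 1: D + Q ≡ D (mod 10)] column 1 (D + Q ≡ D (mod 10), carry-in 0) doesn't pin D yet; pick D=5 and continue ⇒ D=5.
Step 4. [col 2: F + J ≡ E (mod 10)] several values work for J in column 2 (F + J ≡ E (mod 10), carry-in 0); try J=4 ⇒ J=4.
Step 5. [col 2: F + J ≡ E (mod 10)] column 2 (F + J ≡ E (mod 10), carry-in 0) doesn't pin E yet; pick E=6 and continue. So E=6.
Step 6. [col 2: F + J ≡ E (mod 10)] column 2: given J=4, E=6, carry-in 0, and digits 0,1,4,5,6 already taken and all letters distinct, F+J≡E (mod 10) forces F=2. So F=2.
Step 7. [col 3: L + B ≡ Q (mod 10)] column 3 (L + B ≡ Q (mod 10), carry-in 0) doesn't pin L yet; pick L=7 and continue. So L=7.
Step 8. [col 3: L + B ≡ Q (mod 10)] from column 3 (L=7, Q=0, carry-in 0, digits 0,1,2,4,5,6,7 already taken and all letters distinct): B must equal 3 ⇒ B=3.
Step 9. [col 6: L + Y ≡ E (mod 10)] column 6 reads L+Y+carry(1)=E with L=7, E=6; with digits 0,1,2,3,4,5,6,7 already taken and all letters distinct, the only value for Y is 8, so Y=8.

Answer: B=3, D=5, E=6, F=2, J=4, L=7, Q=0, S=1, Y=8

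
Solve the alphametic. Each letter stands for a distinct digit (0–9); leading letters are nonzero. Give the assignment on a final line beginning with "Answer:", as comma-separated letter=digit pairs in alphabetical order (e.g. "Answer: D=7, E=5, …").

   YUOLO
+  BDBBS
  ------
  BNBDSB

Step 1. [col 1: O + S ≡ B (mod 10)] B=1 is one option consistent with column 1 (O + S ≡ B (mod 10), carry-in 0) — take it. So B=1.
Step 2. [col 1: O + S ≡ B (mod 10)] S=5 is one option consistent with column 1 (O + S ≡ B (mod 10), carry-in 0) — take it ⇒ S=5.
Step 3. [col 1: O + S ≡ B (mod 10)] column 1: given S=5, B=1, carry-in 0, and digits 1,5 already taken and all letters distinct, O+S≡B (mod 10) forces O=6 ⇒ O=6.
Step 4. [col 2: L + B ≡ S (mod 10)] column 2 reads L+B+carry(1)=S with B=1, S=5; with digits 1,5,6 already taken and all letters distinct, the only value for L is 3. So L=3.
Step 5. [col 3: O + B ≡ D (mod 10)] column 3 reads O+B+carry(0)=D with O=6, B=1; with digits 1,3,5,6 already taken and all letters distinct, the only value for D is 7, so D=7.
Step 6. [col 4: U + D ≡ B (mod 10)] from column 4 (D=7, B=1, carry-in 0, digits 1,3,5,6,7 already taken and all letters distinct): U must equal 4. So U=4.
Step 7. [col 5: Y + B ≡ N (mod 10)] Y=8 is one option consistent with column 5 (Y + B ≡ N (mod 10), carry-in 1) — take it ⇒ Y=8.
Step 8. [col 5: Y + B ≡ N (mod 10)] column 5: given Y=8, B=1, carry-in 1, and digits 1,3,4,5,6,7,8 already taken and all letters distinct, Y+B≡N (mod 10) forces N=0 ⇒ N=0.

Answer: B=1, D=7, L=3, N=0, O=6, S=5, U=4, Y=8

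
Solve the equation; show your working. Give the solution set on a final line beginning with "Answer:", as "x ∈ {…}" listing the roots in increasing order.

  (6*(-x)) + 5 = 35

Step 1. [(6*(-x)) + 5 = 35] subtract 5: x sits inside (… + 5), so sub: 6*(-x) = 30.
Step 2. [6*(-x) = 30] leading coefficient 6: divide by 6, so div: -x = 5.
Step 3. [-x = 5] LHS negated; negate both sides, so neg: x = -5.

Answer: x ∈ {-5}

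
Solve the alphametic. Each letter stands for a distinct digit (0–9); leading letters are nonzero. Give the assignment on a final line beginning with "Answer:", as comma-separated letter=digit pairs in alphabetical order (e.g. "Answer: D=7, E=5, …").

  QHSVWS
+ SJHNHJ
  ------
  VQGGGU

Step 1. [col 1: S + J ≡ U (mod 10)] column 1 (S + J ≡ U (mod 10), carry-in 0) doesn't pin S yet; pick S=2 and continue. So S=2.
Step 2. [col 1: S + J ≡ U (mod 10)] column 1 (S + J ≡ U (mod 10), carry-in 0) doesn't pin J yet; pick J=6 and continue. So J=6.
Step 3. [col 1: S + J ≡ U (mod 10)] from column 1 (S=2, J=6, carry-in 0, digits 2,6 already taken and all letters distinct): U must equal 8. So U=8.
Step 4. [col 2: W + H ≡ G (mod 10)] column 2 (W + H ≡ G (mod 10), carry-in 0) doesn't pin G yet; pick G=4 and continue ⇒ G=4.
Step 5. [col 2: W + H ≡ G (mod 10)] several values work for W in column 2 (W + H ≡ G (mod 10), carry-in 0); try W=3, so W=3.
Step 6. [col 2: W + H ≡ G (mod 10)] column 2 reads W+H+carry(0)=G with W=3, G=4; with digits 2,3,4,6,8 already taken and all letters distinct, the only value for H is 1 ⇒ H=1.
Step 7. [col 3: V + N ≡ G (mod 10)] V=9 is one option consistent with column 3 (V + N ≡ G (mod 10), carry-in 0) — take it, so V=9.
Step 8. [col 3: V + N ≡ G (mod 10)] column 3: given V=9, G=4, carry-in 0, and digits 1,2,3,4,6,8,9 already taken and all letters distinct, V+N≡G (mod 10) forces N=5. So N=5.
Step 9. [col 5: H + J ≡ Q (mod 10)] column 5: given H=1, J=6, carry-in 0, and digits 1,2,3,4,5,6,8,9 already taken and all letters distinct, H+J≡Q (mod 10) forces Q=7, so Q=7.

Answer: G=4, H=1, J=6, N=5, Q=7, S=2, U=8, V=9, W=3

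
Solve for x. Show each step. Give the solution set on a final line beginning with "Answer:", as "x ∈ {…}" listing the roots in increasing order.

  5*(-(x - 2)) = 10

Step 1. [5*(-(x - 2)) = 10] 5·(inner) — divide through by 5, so div: -(x - 2) = 2.
Step 2. [-(x - 2) = 2] leading − — multiply by −1, so neg: x - 2 = -2.
Step 3. [x - 2 = -2] peel the -2: add 2 from each side ⇒ sub: x = 0.

Answer: x ∈ {0}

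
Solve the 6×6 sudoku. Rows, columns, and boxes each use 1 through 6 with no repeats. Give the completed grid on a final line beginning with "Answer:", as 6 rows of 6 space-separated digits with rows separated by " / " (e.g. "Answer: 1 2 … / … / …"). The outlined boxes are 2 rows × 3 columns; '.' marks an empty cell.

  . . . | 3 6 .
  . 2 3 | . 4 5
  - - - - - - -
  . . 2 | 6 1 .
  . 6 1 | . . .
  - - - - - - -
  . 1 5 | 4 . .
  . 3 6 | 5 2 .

Step 1. [r6c1∈{4}] r6c1 has the single candidate 4 ⇒ r6c1=4.
Step 2. [r3c2∈{4,5}] across box 3, 4 lands solely at r3c2 ⇒ r3c2=4.
Step 3. [r3c6∈{3}] only 3 remains possible at r3c6 ⇒ r3c6=3.
Step 4. [r2c4∈{1}] only 1 remains possible at r2c4. So r2c4=1.
Step 5. [r3c1∈{5}] only 5 remains possible at r3c1. So r3c1=5.
Step 6. [r4c4∈{2}] nothing but 2 survives at r4c4. So r4c4=2.
Step 7. [r1c1∈{1}] nothing but 1 survives at r1c1. So r1c1=1.
Step 8. [r4c5∈{5}] r4c5 has the single candidate 5 ⇒ r4c5=5.
Step 9. [r1c2∈{5}] only 5 remains possible at r1c2 ⇒ r1c2=5.
Step 10. [r6c6∈{1}] only 1 remains possible at r6c6 ⇒ r6c6=1.
Step 11. [r5c1∈{2}] r5c1 is down to just 2. So r5c1=2.
Step 12. [r5c5∈{3}] r5c5's peers cover all but 3 ⇒ r5c5=3.
Step 13. [r2c1∈{6}] r2c1 is down to just 6 ⇒ r2c1=6.
Step 14. [r1c6∈{2}] r1c6's peers cover all but 2, so r1c6=2.
Step 15. [r4c1∈{3}] r4c1's peers cover all but 3. So r4c1=3.
Step 16. [r4c6∈{4}] nothing but 4 survives at r4c6 ⇒ r4c6=4.
Step 17. [r1c3∈{4}] nothing but 4 survives at r1c3 ⇒ r1c3=4.
Step 18. [r5c6∈{6}] nothing but 6 survives at r5c6, so r5c6=6.

Answer: 1 5 4 3 6 2 / 6 2 3 1 4 5 / 5 4 2 6 1 3 / 3 6 1 2 5 4 / 2 1 5 4 3 6 / 4 3 6 5 2 1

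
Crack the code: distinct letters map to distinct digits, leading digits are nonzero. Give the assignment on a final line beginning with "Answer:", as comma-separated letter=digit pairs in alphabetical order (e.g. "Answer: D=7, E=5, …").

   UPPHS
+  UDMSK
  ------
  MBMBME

Step 1. [col 1: S + K ≡ E (mod 10)] column 1 (S + K ≡ E (mod 10), carry-in 0) doesn't pin S yet; pick S=2 and continue. So S=2.
Step 2. [col 1: S + K ≡ E (mod 10)] no forcing yet in column 1 (carry-in 0); E=6 is free and consistent — try it ⇒ E=6.
Step 3. [M] M is the leading digit of a 6-digit sum of two 5-digit numbers; the final carry is exactly 1. So M=1.
Step 4. [col 1: S + K ≡ E (mod 10)] column 1 reads S+K+carry(0)=E with S=2, E=6; with digits 1,2,6 already taken and all letters distinct, the only value for K is 4. So K=4.
Step 5. [col 2: H + S ≡ M (mod 10)] from column 2 (S=2, M=1, carry-in 0, digits 1,2,4,6 already taken and all letters distinct): H must equal 9 ⇒ H=9.
Step 6. [col 3: P + M ≡ B (mod 10)] several values work for P in column 3 (P + M ≡ B (mod 10), carry-in 1); try P=3, so P=3.
Step 7. [col 3: P + M ≡ B (mod 10)] from column 3 (P=3, M=1, carry-in 1, digits 1,2,3,4,6,9 already taken and all letters distinct): B must equal 5. So B=5.
Step 8. [col 4: P + D ≡ M (mod 10)] from column 4 (P=3, M=1, carry-in 0, digits 1,2,3,4,5,6,9 already taken and all letters distinct): D must equal 8. So D=8.
Step 9. [col 5: U + U ≡ B (mod 10)] in column 5 we have U+U≡B with carry-in 1; given B=5 and digits 1,2,3,4,5,6,8,9 already taken and all letters distinct, that pins U to 7, so U=7.

Answer: B=5, D=8, E=6, H=9, K=4, M=1, P=3, S=2, U=7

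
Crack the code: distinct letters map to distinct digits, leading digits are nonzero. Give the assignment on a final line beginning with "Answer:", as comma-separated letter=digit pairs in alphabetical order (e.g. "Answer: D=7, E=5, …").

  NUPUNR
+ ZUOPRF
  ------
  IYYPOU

Step 1. [col 1: R + F ≡ U (mod 10)] column 1 (R + F ≡ U (mod 10), carry-in 0) doesn't pin U yet; pick U=0 and continue. So U=0.
Step 2. [col 1: R + F ≡ U (mod 10)] R=2 is one option consistent with column 1 (R + F ≡ U (mod 10), carry-in 0) — take it ⇒ R=2.
Step 3. [col 1: R + F ≡ U (mod 10)] from column 1 (R=2, U=0, carry-in 0, digits 0,2 already taken and all letters distinct): F must equal 8 ⇒ F=8.
Step 4. [col 2: N + R ≡ O (mod 10)] no forcing yet in column 2 (carry-in 1); N=3 is free and consistent — try it ⇒ N=3.
Step 5. [col 2: N + R ≡ O (mod 10)] in column 2 we have N+R≡O with carry-in 1; given N=3, R=2 and digits 0,2,3,8 already taken and all letters distinct, that pins O to 6 ⇒ O=6.
Step 6. [col 3: U + P ≡ P (mod 10)] column 3 (U + P ≡ P (mod 10), carry-in 0) doesn't pin P yet; pick P=5 and continue, so P=5.
Step 7. [col 4: P + O ≡ Y (mod 10)] from column 4 (P=5, O=6, carry-in 0, digits 0,2,3,5,6,8 already taken and all letters distinct): Y must equal 1 ⇒ Y=1.
Step 8. [col 6: N + Z ≡ I (mod 10)] column 6: given N=3, carry-in 0, and digits 0,1,2,3,5,6,8 already taken and all letters distinct, N+Z≡I (mod 10) forces Z=4. So Z=4.
Step 9. [col 6: N + Z ≡ I (mod 10)] column 6 reads N+Z+carry(0)=I with N=3, Z=4; with digits 0,1,2,3,4,5,6,8 already taken and all letters distinct, the only value for I is 7. So I=7.

Answer: F=8, I=7, N=3, O=6, P=5, R=2, U=0, Y=1, Z=4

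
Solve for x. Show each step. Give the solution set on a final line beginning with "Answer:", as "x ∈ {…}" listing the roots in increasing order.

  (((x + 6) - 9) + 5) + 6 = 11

Step 1. [(((x + 6) - 9) + 5) + 6 = 11] +6 is outermost — subtract 6 both sides ⇒ sub: ((x + 6) - 9) + 5 = 5.
Step 2. [((x + 6) - 9) + 5 = 5] 5 comes off first (subtract 5). So sub: (x + 6) - 9 = 0.
Step 3. [(x + 6) - 9 = 0] the outer -9 inverts by adding 9. So sub: x + 6 = 9.
Step 4. [x + 6 = 9] the outer +6 inverts by subtracting 6. So sub: x = 3.

Answer: x ∈ {3}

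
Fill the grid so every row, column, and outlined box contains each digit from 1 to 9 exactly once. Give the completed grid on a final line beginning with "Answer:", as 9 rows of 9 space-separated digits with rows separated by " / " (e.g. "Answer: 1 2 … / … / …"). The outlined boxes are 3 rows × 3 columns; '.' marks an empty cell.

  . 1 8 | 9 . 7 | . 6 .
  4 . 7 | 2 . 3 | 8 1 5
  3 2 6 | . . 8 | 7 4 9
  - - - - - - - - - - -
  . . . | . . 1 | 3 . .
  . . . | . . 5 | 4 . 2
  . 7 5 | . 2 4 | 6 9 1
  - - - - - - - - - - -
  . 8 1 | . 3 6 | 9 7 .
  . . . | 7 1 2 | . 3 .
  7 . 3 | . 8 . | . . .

Step 1. [r5c3∈{9}] only 9 remains possible at r5c3 ⇒ r5c3=9.
Step 2. [r8c3∈{4}] r8c3 is down to just 4. So r8c3=4.
Step 3. [r8c7∈{5}] only 5 remains possible at r8c7, so r8c7=5.
Step 4. [r9c2∈{5,6,9}] col 2 places 5 nowhere but r9c2, so r9c2=5.
Step 5. [r5c8∈{8}] nothing but 8 survives at r5c8. So r5c8=8.
Step 6. [r9c9∈{4,6}] 6 has one home in row 9: r9c9 ⇒ r9c9=6.
Step 7. [r5c5∈{6,7}] 7 has one home in row 5: r5c5. So r5c5=7.
Step 8. [r5c2∈{3,6}] in col 2, 3 fits only at r5c2, so r5c2=3.
Step 9. [r5c4∈{6}] r5c4's peers cover all but 6. So r5c4=6.
Step 10. [r3c5∈{5}] r3c5 has the single candidate 5. So r3c5=5.
Step 11. [r8c1∈{6,9}] across col 1, 9 lands solely at r8c1. So r8c1=9.
Step 12. [r4c1∈{2,6,8}] in col 1, 6 fits only at r4c1, so r4c1=6.
Step 13. [r9c8∈{2}] nothing but 2 survives at r9c8 ⇒ r9c8=2.
Step 14. [r7c9∈{4}] nothing but 4 survives at r7c9. So r7c9=4.
Step 15. [r6c4∈{3,8}] across row 6, 3 lands solely at r6c4 ⇒ r6c4=3.
Step 16. [r2c5∈{6}] r2c5 has the single candidate 6, so r2c5=6.
Step 17. [r4c3∈{2}] r4c3's peers cover all but 2 ⇒ r4c3=2.
Step 18. [r4c2∈{4}] r4c2's peers cover all but 4. So r4c2=4.
Step 19. [r2c2∈{9}] r2c2 is down to just 9 ⇒ r2c2=9.
Step 20. [r1c7∈{2}] nothing but 2 survives at r1c7, so r1c7=2.
Step 21. [r4c8∈{5}] r4c8 has the single candidate 5. So r4c8=5.
Step 22. [r1c9∈{3}] r1c9 has the single candidate 3, so r1c9=3.
Step 23. [r9c7∈{1}] r9c7 is down to just 1, so r9c7=1.
Step 24. [r1c1∈{5}] r1c1's peers cover all but 5, so r1c1=5.
Step 25. [r5c1∈{1}] r5c1's peers cover all but 1, so r5c1=1.
Step 26. [r7c1∈{2}] r7c1 is down to just 2, so r7c1=2.
Step 27. [r8c9∈{8}] r8c9 has the single candidate 8, so r8c9=8.
Step 28. [r6c1∈{8}] r6c1 has the single candidate 8 ⇒ r6c1=8.
Step 29. [r8c2∈{6}] nothing but 6 survives at r8c2 ⇒ r8c2=6.
Step 30. [r4c9∈{7}] r4c9's peers cover all but 7 ⇒ r4c9=7.
Step 31. [r9c6∈{9}] r9c6 is down to just 9, so r9c6=9.
Step 32. [r7c4∈{5}] nothing but 5 survives at r7c4, so r7c4=5.
Step 33. [r4c5∈{9}] r4c5 has the single candidate 9. So r4c5=9.
Step 34. [r9c4∈{4}] r9c4 is down to just 4 ⇒ r9c4=4.
Step 35. [r1c5∈{4}] r1c5 is down to just 4 ⇒ r1c5=4.
Step 36. [r4c4∈{8}] r4c4 is down to just 8, so r4c4=8.
Step 37. [r3c4∈{1}] nothing but 1 survives at r3c4 ⇒ r3c4=1.

Answer: 5 1 8 9 4 7 2 6 3 / 4 9 7 2 6 3 8 1 5 / 3 2 6 1 5 8 7 4 9 / 6 4 2 8 9 1 3 5 7 / 1 3 9 6 7 5 4 8 2 / 8 7 5 3 2 4 6 9 1 / 2 8 1 5 3 6 9 7 4 / 9 6 4 7 1 2 5 3 8 / 7 5 3 4 8 9 1 2 6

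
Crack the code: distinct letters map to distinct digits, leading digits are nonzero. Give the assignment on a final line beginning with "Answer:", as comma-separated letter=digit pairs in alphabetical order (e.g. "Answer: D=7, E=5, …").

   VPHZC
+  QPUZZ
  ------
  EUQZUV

Step 1. [E] the sum has 6 digits but both addends have 5; that extra leading digit E is the final carry, namely 1, so E=1.
Step 2. [col 1: C + Z ≡ V (mod 10)] V=5 is one option consistent with column 1 (C + Z ≡ V (mod 10), carry-in 0) — take it, so V=5.
Step 3. [col 1: C + Z ≡ V (mod 10)] no forcing yet in column 1 (carry-in 0); Z=6 is free and consistent — try it ⇒ Z=6.
Step 4. [col 1: C + Z ≡ V (mod 10)] column 1 reads C+Z+carry(0)=V with Z=6, V=5; with digits 1,5,6 already taken and all letters distinct, the only value for C is 9 ⇒ C=9.
Step 5. [col 2: Z + Z ≡ U (mod 10)] column 2 reads Z+Z+carry(1)=U with Z=6; with digits 1,5,6,9 already taken and all letters distinct, the only value for U is 3. So U=3.
Step 6. [col 3: H + U ≡ Z (mod 10)] column 3: given U=3, Z=6, carry-in 1, and digits 1,3,5,6,9 already taken and all letters distinct, H+U≡Z (mod 10) forces H=2 ⇒ H=2.
Step 7. [col 4: P + P ≡ Q (mod 10)] no forcing yet in column 4 (carry-in 0); Q=8 is free and consistent — try it, so Q=8.
Step 8. [col 4: P + P ≡ Q (mod 10)] from column 4 (Q=8, carry-in 0, digits 1,2,3,5,6,8,9 already taken and all letters distinct): P must equal 4 ⇒ P=4.

Answer: C=9, E=1, H=2, P=4, Q=8, U=3, V=5, Z=6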